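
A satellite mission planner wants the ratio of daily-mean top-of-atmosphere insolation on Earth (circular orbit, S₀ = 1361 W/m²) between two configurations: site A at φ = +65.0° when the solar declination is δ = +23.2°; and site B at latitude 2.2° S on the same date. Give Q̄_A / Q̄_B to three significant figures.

— Configuration A (φ=+65.0°):
cos H₀ = −tan(+65.0°) tan(+23.200°) = -0.9191, H₀ = 2.7367 rad.
Bracket: H₀ sin φ sin δ + cos φ cos δ sin H₀ = 2.7367×0.90631×0.39394 + 0.42262×0.91914×0.39394 = 0.977089 + 0.153025 = 1.130114.
Q̄ = (S₀/π) × [bracket] = (1361/π) × 1.130114 = 489.59 W/m².
— Configuration B (φ=-2.2°):
cos H₀ = −tan(-2.2°) tan(+23.200°) = 0.0165, H₀ = 1.5543 rad.
Bracket: H₀ sin φ sin δ + cos φ cos δ sin H₀ = 1.5543×-0.03839×0.39394 + 0.99926×0.91914×0.99986 = -0.023506 + 0.918331 = 0.894825.
Q̄ = (S₀/π) × [bracket] = (1361/π) × 0.894825 = 387.66 W/m².
Ratio Q̄_A / Q̄_B = 489.59 / 387.66 = 1.263.

Q̄_A / Q̄_B ≈ 1.26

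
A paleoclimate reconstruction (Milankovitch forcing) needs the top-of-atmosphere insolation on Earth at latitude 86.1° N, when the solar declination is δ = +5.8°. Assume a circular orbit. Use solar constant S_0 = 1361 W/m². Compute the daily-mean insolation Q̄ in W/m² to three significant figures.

cos h₀ = −tan(+86.1°) tan(+5.800°) = -1.4900 ≤ −1 ⇒ polar day, h₀ = π.
Bracket: h₀ sin ϕ sin δ + cos ϕ cos δ sin h₀ = 3.1416×0.99768×0.10106 + 0.06802×0.99488×0.00000 = 0.316754 + 0.000000 = 0.316754.
Q̄ = (S_0/π) × [bracket] = (1361/π) × 0.316754 = 137.2 W/m².

Q̄ ≈ 137 W/m²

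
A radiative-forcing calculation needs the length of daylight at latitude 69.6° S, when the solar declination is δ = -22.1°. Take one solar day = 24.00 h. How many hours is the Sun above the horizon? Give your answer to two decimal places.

24.00 h

Sunrise equation: cos h₀ = −tan ϕ · tan δ = -1.0919 ≤ −1, so the Sun never sets (polar day) and h₀ = π.
Daylight = 2h₀/(2π) × 24.00 h = (3.1416/π) × 24.00 = 24.00 h.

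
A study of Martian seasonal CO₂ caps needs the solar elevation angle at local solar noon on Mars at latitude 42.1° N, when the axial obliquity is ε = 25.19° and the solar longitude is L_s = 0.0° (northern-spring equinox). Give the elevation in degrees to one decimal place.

Solar declination: sin δ = sin ε · sin L_s = sin 25.19° × sin 0.0° = 0.00000, so δ = +0.000°.
At local noon the hour angle is zero, so the zenith angle equals |ϕ − δ| = |+42.1° − (+0.000°)| = 42.100°.
Elevation = 90° − 42.100° = 47.9°.

47.9°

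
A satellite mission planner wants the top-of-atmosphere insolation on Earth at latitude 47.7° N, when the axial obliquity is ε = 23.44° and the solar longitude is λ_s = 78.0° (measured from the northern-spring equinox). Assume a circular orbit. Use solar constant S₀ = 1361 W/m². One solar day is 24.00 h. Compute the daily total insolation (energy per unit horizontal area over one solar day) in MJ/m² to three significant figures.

Solar declination: sin δ = sin ε · sin λ_s = sin 23.44° × sin 78.0° = 0.38910, so δ = +22.898°.
cos H₀ = −tan(+47.7°) tan(+22.898°) = -0.4642, H₀ = 2.0535 rad.
Bracket: H₀ sin φ sin δ + cos φ cos δ sin H₀ = 2.0535×0.73963×0.38910 + 0.67301×0.92120×0.88574 = 0.590977 + 0.549138 = 1.140115.
Q̄ = (S₀/π) × [bracket] = (1361/π) × 1.140115 = 493.92 W/m².
Daily total = Q̄ × 24.00 h × 3600 s/h = 493.92 × 24.00 × 3600 / 10⁶ = 42.67 MJ/m².

42.7 MJ/m²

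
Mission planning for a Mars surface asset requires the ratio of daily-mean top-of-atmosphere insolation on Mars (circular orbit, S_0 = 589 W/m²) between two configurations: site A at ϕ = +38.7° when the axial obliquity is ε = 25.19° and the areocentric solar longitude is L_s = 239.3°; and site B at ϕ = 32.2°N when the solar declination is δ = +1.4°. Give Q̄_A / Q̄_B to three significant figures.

Q̄_A / Q̄_B ≈ 0.465

— Configuration A (ϕ=+38.7°):
sin δ = sin 25.19° × sin 239.3° = -0.36597, so δ = -21.467°.
cos h₀ = −tan(+38.7°) tan(-21.467°) = 0.3151, h₀ = 1.2503 rad.
Bracket: h₀ sin ϕ sin δ + cos ϕ cos δ sin h₀ = 1.2503×0.62524×-0.36597 + 0.78043×0.93063×0.94907 = -0.286092 + 0.689302 = 0.403210.
Q̄ = (S_0/π) × [bracket] = (589/π) × 0.403210 = 75.596 W/m².
— Configuration B (ϕ=+32.2°):
cos h₀ = −tan(+32.2°) tan(+1.400°) = -0.0154, h₀ = 1.5862 rad.
Bracket: h₀ sin ϕ sin δ + cos ϕ cos δ sin h₀ = 1.5862×0.53288×0.02443 + 0.84619×0.99970×0.99988 = 0.020650 + 0.845835 = 0.866485.
Q̄ = (S_0/π) × [bracket] = (589/π) × 0.866485 = 162.45 W/m².
Ratio Q̄_A / Q̄_B = 75.596 / 162.45 = 0.4653.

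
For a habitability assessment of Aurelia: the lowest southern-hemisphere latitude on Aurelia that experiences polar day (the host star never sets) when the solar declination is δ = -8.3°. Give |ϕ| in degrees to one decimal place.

Polar day requires cos h₀ = −tan ϕ tan δ ≤ −1, i.e. tan ϕ tan δ ≥ 1.
The boundary is |tan ϕ| · |tan δ| = 1, so |ϕ| = 90° − |δ| = 90° − 8.3° = 81.7° in the southern hemisphere.

|ϕ| = 81.7°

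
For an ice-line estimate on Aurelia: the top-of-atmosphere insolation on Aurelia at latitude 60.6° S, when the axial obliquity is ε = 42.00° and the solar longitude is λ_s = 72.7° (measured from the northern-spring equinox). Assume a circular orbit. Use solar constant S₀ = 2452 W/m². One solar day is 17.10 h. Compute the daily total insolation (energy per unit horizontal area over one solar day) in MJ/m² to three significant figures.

0.00 MJ/m²

Solar declination: sin δ = sin ε · sin λ_s = sin 42.00° × sin 72.7° = 0.63886, so δ = +39.707°.
cos H₀ = −tan(-60.6°) tan(+39.707°) = 1.4738 ≥ 1 ⇒ polar night, H₀ = 0 and Q̄ = 0.
Daily total = Q̄ × 17.10 h × 3600 s/h = 0.00 MJ/m².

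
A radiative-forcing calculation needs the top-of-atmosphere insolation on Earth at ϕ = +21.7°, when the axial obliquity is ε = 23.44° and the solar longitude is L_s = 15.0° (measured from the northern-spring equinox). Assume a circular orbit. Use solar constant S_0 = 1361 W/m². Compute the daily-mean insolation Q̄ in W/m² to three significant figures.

Q̄ ≈ 427 W/m²

Solar declination: sin δ = sin ε · sin L_s = sin 23.44° × sin 15.0° = 0.10296, so δ = +5.909°.
cos h₀ = −tan(+21.7°) tan(+5.909°) = -0.0412, h₀ = 1.6120 rad.
Bracket: h₀ sin ϕ sin δ + cos ϕ cos δ sin h₀ = 1.6120×0.36975×0.10296 + 0.92913×0.99469×0.99915 = 0.061368 + 0.923411 = 0.984779.
Q̄ = (S_0/π) × [bracket] = (1361/π) × 0.984779 = 426.6 W/m².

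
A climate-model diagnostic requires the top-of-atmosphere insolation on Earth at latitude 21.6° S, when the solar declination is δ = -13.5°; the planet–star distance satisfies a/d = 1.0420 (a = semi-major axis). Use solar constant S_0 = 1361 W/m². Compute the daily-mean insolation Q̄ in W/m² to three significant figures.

Q̄ ≈ 491 W/m²

cos h₀ = −tan(-21.6°) tan(-13.500°) = -0.0951, h₀ = 1.6660 rad.
Bracket: h₀ sin ϕ sin δ + cos ϕ cos δ sin h₀ = 1.6660×-0.36812×-0.23345 + 0.92978×0.97237×0.99547 = 0.143172 + 0.899995 = 1.043167.
Inverse-square distance factor (a/d)² = 1.0420² = 1.085764.
Q̄ = (S_0/π) × 1.085764 × [bracket] = (1361/π) × 1.085764 × 1.043167 = 490.7 W/m².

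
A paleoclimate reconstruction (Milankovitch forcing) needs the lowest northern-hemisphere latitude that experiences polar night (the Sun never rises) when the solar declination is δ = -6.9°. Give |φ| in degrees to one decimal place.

Polar night requires cos H₀ = −tan φ tan δ ≥ 1, i.e. tan φ tan δ ≤ −1.
The boundary is |tan φ| · |tan δ| = 1, so |φ| = 90° − |δ| = 90° − 6.9° = 83.1° in the northern hemisphere.

|φ| = 83.1°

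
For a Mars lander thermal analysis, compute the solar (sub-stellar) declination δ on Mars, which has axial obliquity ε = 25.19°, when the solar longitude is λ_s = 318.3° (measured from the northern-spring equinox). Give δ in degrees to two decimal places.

sin δ = sin ε · sin λ_s = sin 25.19° × sin 318.3° = -0.283136.
δ = arcsin(-0.283136) = -16.45°.

δ = -16.45°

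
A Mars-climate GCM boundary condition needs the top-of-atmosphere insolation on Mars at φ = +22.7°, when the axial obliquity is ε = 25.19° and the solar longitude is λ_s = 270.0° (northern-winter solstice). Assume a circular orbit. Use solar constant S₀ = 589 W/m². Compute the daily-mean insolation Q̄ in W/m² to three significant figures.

Solar declination: sin δ = sin ε · sin λ_s = sin 25.19° × sin 270.0° = -0.42562, so δ = -25.190°.
cos H₀ = −tan(+22.7°) tan(-25.190°) = 0.1968, H₀ = 1.3728 rad.
Bracket: H₀ sin φ sin δ + cos φ cos δ sin H₀ = 1.3728×0.38591×-0.42562 + 0.92254×0.90490×0.98045 = -0.225484 + 0.818486 = 0.593002.
Q̄ = (S₀/π) × [bracket] = (589/π) × 0.593002 = 111.2 W/m².

Q̄ ≈ 111 W/m²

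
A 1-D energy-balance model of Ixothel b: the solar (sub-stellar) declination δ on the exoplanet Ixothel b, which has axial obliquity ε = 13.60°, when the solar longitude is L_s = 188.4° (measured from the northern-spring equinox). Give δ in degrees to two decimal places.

sin δ = sin ε · sin L_s = sin 13.60° × sin 188.4° = -0.034350.
δ = arcsin(-0.034350) = -1.97°.

δ = -1.97°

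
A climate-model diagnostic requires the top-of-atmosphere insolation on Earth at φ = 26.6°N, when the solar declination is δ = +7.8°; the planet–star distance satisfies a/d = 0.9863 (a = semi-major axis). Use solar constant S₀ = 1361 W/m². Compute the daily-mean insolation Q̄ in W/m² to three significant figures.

Q̄ ≈ 414 W/m²

cos H₀ = −tan(+26.6°) tan(+7.800°) = -0.0686, H₀ = 1.6394 rad.
Bracket: H₀ sin φ sin δ + cos φ cos δ sin H₀ = 1.6394×0.44776×0.13572 + 0.89415×0.99075×0.99764 = 0.099626 + 0.883788 = 0.983414.
Inverse-square distance factor (a/d)² = 0.9863² = 0.972788.
Q̄ = (S₀/π) × 0.972788 × [bracket] = (1361/π) × 0.972788 × 0.983414 = 414.4 W/m².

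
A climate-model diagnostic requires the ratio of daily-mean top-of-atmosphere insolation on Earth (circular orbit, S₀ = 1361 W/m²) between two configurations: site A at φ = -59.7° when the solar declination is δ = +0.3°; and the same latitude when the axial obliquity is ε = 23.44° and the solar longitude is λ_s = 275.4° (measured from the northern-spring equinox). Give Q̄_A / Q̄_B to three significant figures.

Q̄_A / Q̄_B ≈ 0.439

— Configuration A (φ=-59.7°):
cos H₀ = −tan(-59.7°) tan(+0.300°) = 0.0090, H₀ = 1.5618 rad.
Bracket: H₀ sin φ sin δ + cos φ cos δ sin H₀ = 1.5618×-0.86340×0.00524 + 0.50453×0.99999×0.99996 = -0.007066 + 0.504505 = 0.497439.
Q̄ = (S₀/π) × [bracket] = (1361/π) × 0.497439 = 215.50 W/m².
— Configuration B (φ=-59.7°):
Solar declination: sin δ = sin ε · sin λ_s = sin 23.44° × sin 275.4° = -0.39602, so δ = -23.330°.
cos H₀ = −tan(-59.7°) tan(-23.330°) = -0.7381, H₀ = 2.4010 rad.
Bracket: H₀ sin φ sin δ + cos φ cos δ sin H₀ = 2.4010×-0.86340×-0.39602 + 0.50453×0.91824×0.67474 = 0.820959 + 0.312593 = 1.133552.
Q̄ = (S₀/π) × [bracket] = (1361/π) × 1.133552 = 491.08 W/m².
Ratio Q̄_A / Q̄_B = 215.50 / 491.08 = 0.4388.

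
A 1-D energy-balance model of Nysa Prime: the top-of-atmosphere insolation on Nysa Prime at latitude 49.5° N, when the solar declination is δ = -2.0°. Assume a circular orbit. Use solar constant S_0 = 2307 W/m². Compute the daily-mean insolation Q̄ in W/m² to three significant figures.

cos h₀ = −tan(+49.5°) tan(-2.000°) = 0.0409, h₀ = 1.5299 rad.
Bracket: h₀ sin ϕ sin δ + cos ϕ cos δ sin h₀ = 1.5299×0.76041×-0.03490 + 0.64945×0.99939×0.99916 = -0.040601 + 0.648509 = 0.607908.
Q̄ = (S_0/π) × [bracket] = (2307/π) × 0.607908 = 446.4 W/m².

Q̄ ≈ 446 W/m²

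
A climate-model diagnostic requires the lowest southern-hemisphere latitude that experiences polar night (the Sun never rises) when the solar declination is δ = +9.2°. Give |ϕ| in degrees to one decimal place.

Polar night requires cos h₀ = −tan ϕ tan δ ≥ 1, i.e. tan ϕ tan δ ≤ −1.
The boundary is |tan ϕ| · |tan δ| = 1, so |ϕ| = 90° − |δ| = 90° − 9.2° = 80.8° in the southern hemisphere.

|ϕ| = 80.8°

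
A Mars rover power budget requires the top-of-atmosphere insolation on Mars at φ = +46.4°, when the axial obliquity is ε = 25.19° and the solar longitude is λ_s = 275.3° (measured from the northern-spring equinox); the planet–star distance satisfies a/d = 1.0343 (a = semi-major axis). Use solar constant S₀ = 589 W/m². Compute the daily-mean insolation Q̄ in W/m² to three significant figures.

Solar declination: sin δ = sin ε · sin λ_s = sin 25.19° × sin 275.3° = -0.42380, so δ = -25.075°.
cos H₀ = −tan(+46.4°) tan(-25.075°) = 0.4913, H₀ = 1.0572 rad.
Bracket: H₀ sin φ sin δ + cos φ cos δ sin H₀ = 1.0572×0.72417×-0.42380 + 0.68962×0.90575×0.87097 = -0.324458 + 0.544028 = 0.219570.
Inverse-square distance factor (a/d)² = 1.0343² = 1.069776.
Q̄ = (S₀/π) × 1.069776 × [bracket] = (589/π) × 1.069776 × 0.219570 = 44.04 W/m².

Q̄ ≈ 44.0 W/m²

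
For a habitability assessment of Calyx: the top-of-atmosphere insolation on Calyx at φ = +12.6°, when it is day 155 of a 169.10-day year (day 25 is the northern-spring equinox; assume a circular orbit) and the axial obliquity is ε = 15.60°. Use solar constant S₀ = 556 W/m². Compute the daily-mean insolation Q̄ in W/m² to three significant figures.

Solar longitude: λ_s = 360° × (155 − 25)/169.10 = 276.759°.
sin δ = sin 15.60° × sin 276.759° = -0.26705, so δ = -15.489°.
cos H₀ = −tan(+12.6°) tan(-15.489°) = 0.0619, H₀ = 1.5088 rad.
Bracket: H₀ sin φ sin δ + cos φ cos δ sin H₀ = 1.5088×0.21814×-0.26705 + 0.97592×0.96368×0.99808 = -0.087894 + 0.938669 = 0.850775.
Q̄ = (S₀/π) × [bracket] = (556/π) × 0.850775 = 150.6 W/m².

Q̄ ≈ 151 W/m²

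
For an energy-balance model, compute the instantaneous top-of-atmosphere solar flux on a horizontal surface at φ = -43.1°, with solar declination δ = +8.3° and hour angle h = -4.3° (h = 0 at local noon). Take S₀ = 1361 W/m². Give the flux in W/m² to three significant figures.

cos θ_z = sin φ sin δ + cos φ cos δ cos h = -0.098635 + 0.720481 = 0.621846.
Flux = S₀ · cos θ_z = 1361 × 0.621846 = 846.3 W/m².

846 W/m²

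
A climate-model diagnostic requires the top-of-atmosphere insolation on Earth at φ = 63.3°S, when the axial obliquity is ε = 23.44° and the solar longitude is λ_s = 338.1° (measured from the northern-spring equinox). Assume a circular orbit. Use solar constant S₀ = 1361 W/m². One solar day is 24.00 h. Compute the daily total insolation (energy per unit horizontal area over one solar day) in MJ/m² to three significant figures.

25.2 MJ/m²

Solar declination: sin δ = sin ε · sin λ_s = sin 23.44° × sin 338.1° = -0.14837, so δ = -8.532°.
cos H₀ = −tan(-63.3°) tan(-8.532°) = -0.2983, H₀ = 1.8737 rad.
Bracket: H₀ sin φ sin δ + cos φ cos δ sin H₀ = 1.8737×-0.89337×-0.14837 + 0.44932×0.98893×0.95447 = 0.248358 + 0.424115 = 0.672473.
Q̄ = (S₀/π) × [bracket] = (1361/π) × 0.672473 = 291.33 W/m².
Daily total = Q̄ × 24.00 h × 3600 s/h = 291.33 × 24.00 × 3600 / 10⁶ = 25.17 MJ/m².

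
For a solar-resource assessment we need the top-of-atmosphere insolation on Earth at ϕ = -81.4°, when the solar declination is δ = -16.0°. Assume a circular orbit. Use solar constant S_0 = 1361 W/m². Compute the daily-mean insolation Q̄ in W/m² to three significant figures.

cos h₀ = −tan(-81.4°) tan(-16.000°) = -1.8960 ≤ −1 ⇒ polar day, h₀ = π.
Bracket: h₀ sin ϕ sin δ + cos ϕ cos δ sin h₀ = 3.1416×-0.98876×-0.27564 + 0.14954×0.96126×0.00000 = 0.856217 + 0.000000 = 0.856217.
Q̄ = (S_0/π) × [bracket] = (1361/π) × 0.856217 = 370.9 W/m².

Q̄ ≈ 371 W/m²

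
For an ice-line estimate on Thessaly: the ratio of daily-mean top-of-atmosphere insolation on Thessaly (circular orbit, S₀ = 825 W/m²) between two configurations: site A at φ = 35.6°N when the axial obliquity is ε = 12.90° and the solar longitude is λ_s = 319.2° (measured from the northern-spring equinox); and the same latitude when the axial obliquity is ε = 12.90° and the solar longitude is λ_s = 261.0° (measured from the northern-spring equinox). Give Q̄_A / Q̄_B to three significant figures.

— Configuration A (φ=+35.6°):
Solar declination: sin δ = sin ε · sin λ_s = sin 12.90° × sin 319.2° = -0.14588, so δ = -8.388°.
cos H₀ = −tan(+35.6°) tan(-8.388°) = 0.1056, H₀ = 1.4650 rad.
Bracket: H₀ sin φ sin δ + cos φ cos δ sin H₀ = 1.4650×0.58212×-0.14588 + 0.81310×0.98930×0.99441 = -0.124407 + 0.799903 = 0.675496.
Q̄ = (S₀/π) × [bracket] = (825/π) × 0.675496 = 177.39 W/m².
— Configuration B (φ=+35.6°):
Solar declination: sin δ = sin ε · sin λ_s = sin 12.90° × sin 261.0° = -0.22050, so δ = -12.738°.
cos H₀ = −tan(+35.6°) tan(-12.738°) = 0.1618, H₀ = 1.4082 rad.
Bracket: H₀ sin φ sin δ + cos φ cos δ sin H₀ = 1.4082×0.58212×-0.22050 + 0.81310×0.97539×0.98682 = -0.180753 + 0.782637 = 0.601884.
Q̄ = (S₀/π) × [bracket] = (825/π) × 0.601884 = 158.06 W/m².
Ratio Q̄_A / Q̄_B = 177.39 / 158.06 = 1.122.

Q̄_A / Q̄_B ≈ 1.12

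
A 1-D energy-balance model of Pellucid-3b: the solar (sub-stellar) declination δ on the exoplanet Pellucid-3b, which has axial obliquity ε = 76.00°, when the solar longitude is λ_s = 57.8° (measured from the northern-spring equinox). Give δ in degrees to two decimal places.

sin δ = sin ε · sin λ_s = sin 76.00° × sin 57.8° = 0.821058.
δ = arcsin(0.821058) = +55.19°.

δ = +55.19°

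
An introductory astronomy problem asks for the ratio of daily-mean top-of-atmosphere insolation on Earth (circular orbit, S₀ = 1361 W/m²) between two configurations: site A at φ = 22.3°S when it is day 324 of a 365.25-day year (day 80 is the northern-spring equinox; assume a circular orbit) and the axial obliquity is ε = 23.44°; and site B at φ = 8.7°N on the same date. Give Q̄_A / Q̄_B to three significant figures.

Q̄_A / Q̄_B ≈ 1.28

— Configuration A (φ=-22.3°):
Solar longitude: λ_s = 360° × (324 − 80)/365.25 = 240.493°.
sin δ = sin 23.44° × sin 240.493° = -0.34619, so δ = -20.255°.
cos H₀ = −tan(-22.3°) tan(-20.255°) = -0.1513, H₀ = 1.7227 rad.
Bracket: H₀ sin φ sin δ + cos φ cos δ sin H₀ = 1.7227×-0.37946×-0.34619 + 0.92521×0.93816×0.98848 = 0.226303 + 0.857996 = 1.084299.
Q̄ = (S₀/π) × [bracket] = (1361/π) × 1.084299 = 469.74 W/m².
— Configuration B (φ=+8.7°):
cos H₀ = −tan(+8.7°) tan(-20.255°) = 0.0565, H₀ = 1.5143 rad.
Bracket: H₀ sin φ sin δ + cos φ cos δ sin H₀ = 1.5143×0.15126×-0.34619 + 0.98849×0.93816×0.99840 = -0.079296 + 0.925878 = 0.846582.
Q̄ = (S₀/π) × [bracket] = (1361/π) × 0.846582 = 366.76 W/m².
Ratio Q̄_A / Q̄_B = 469.74 / 366.76 = 1.281.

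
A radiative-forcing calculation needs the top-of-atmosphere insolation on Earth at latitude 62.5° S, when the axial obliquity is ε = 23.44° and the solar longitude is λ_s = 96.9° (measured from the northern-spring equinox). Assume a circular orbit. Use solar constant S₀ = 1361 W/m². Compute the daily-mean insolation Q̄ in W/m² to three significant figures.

Solar declination: sin δ = sin ε · sin λ_s = sin 23.44° × sin 96.9° = 0.39491, so δ = +23.260°.
cos H₀ = −tan(-62.5°) tan(+23.260°) = 0.8257, H₀ = 0.5993 rad.
Bracket: H₀ sin φ sin δ + cos φ cos δ sin H₀ = 0.5993×-0.88701×0.39491 + 0.46175×0.91872×0.56407 = -0.209928 + 0.239289 = 0.029361.
Q̄ = (S₀/π) × [bracket] = (1361/π) × 0.029361 = 12.72 W/m².

Q̄ ≈ 12.7 W/m²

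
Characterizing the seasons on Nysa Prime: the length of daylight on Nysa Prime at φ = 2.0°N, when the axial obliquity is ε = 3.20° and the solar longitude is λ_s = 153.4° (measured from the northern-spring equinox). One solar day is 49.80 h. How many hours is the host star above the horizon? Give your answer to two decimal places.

Solar declination: sin δ = sin ε · sin λ_s = sin 3.20° × sin 153.4° = 0.02499, so δ = +1.432°.
cos H₀ = −tan φ · tan δ = −tan(+2.0°) × tan(+1.432°) = -0.0009, so H₀ = 1.5717 rad = 90.05°.
Daylight = 2H₀/(2π) × 49.80 h = (1.5717/π) × 49.80 = 24.91 h.

24.91 h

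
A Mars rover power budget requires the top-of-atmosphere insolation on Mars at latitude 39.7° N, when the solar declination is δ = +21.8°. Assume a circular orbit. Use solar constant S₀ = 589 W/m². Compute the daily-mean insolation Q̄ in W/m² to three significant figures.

Q̄ ≈ 211 W/m²

cos H₀ = −tan(+39.7°) tan(+21.800°) = -0.3321, H₀ = 1.9093 rad.
Bracket: H₀ sin φ sin δ + cos φ cos δ sin H₀ = 1.9093×0.63877×0.37137 + 0.76940×0.92849×0.94326 = 0.452924 + 0.673846 = 1.126770.
Q̄ = (S₀/π) × [bracket] = (589/π) × 1.126770 = 211.3 W/m².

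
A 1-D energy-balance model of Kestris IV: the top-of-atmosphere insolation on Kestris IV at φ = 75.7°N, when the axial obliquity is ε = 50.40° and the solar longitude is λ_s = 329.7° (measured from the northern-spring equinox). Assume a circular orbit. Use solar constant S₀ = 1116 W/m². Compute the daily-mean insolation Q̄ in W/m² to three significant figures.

Q̄ ≈ 0.00 W/m²

Solar declination: sin δ = sin ε · sin λ_s = sin 50.40° × sin 329.7° = -0.38875, so δ = -22.876°.
cos H₀ = −tan(+75.7°) tan(-22.876°) = 1.6553 ≥ 1 ⇒ polar night, H₀ = 0 and Q̄ = 0.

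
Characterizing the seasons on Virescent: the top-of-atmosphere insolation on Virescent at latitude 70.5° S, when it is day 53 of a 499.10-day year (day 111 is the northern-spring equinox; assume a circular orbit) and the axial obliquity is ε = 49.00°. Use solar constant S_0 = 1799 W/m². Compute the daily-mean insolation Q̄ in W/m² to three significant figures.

Q̄ ≈ 854 W/m²

Solar longitude: L_s = 360° × (53 − 111)/499.10 = -41.835°, i.e. -41.835° + 360° = 318.165°.
sin δ = sin 49.00° × sin 318.165° = -0.50339, so δ = -30.224°.
cos h₀ = −tan(-70.5°) tan(-30.224°) = -1.6452 ≤ −1 ⇒ polar day, h₀ = π.
Bracket: h₀ sin ϕ sin δ + cos ϕ cos δ sin h₀ = 3.1416×-0.94264×-0.50339 + 0.33381×0.86406×0.00000 = 1.490738 + 0.000000 = 1.490738.
Q̄ = (S_0/π) × [bracket] = (1799/π) × 1.490738 = 853.7 W/m².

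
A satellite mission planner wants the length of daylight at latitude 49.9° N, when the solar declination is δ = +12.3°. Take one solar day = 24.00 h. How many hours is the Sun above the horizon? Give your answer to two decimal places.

14.00 h

cos H₀ = −tan φ · tan δ = −tan(+49.9°) × tan(+12.300°) = -0.2589, so H₀ = 1.8327 rad = 105.01°.
Daylight = 2H₀/(2π) × 24.00 h = (1.8327/π) × 24.00 = 14.00 h.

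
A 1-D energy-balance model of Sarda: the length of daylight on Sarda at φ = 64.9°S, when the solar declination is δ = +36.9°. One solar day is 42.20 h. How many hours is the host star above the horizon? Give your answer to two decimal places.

0.00 h

cos H₀ = −tan φ · tan δ = 1.6028 ≥ 1, so the host star never rises (polar night) and H₀ = 0.
Daylight = 2H₀/(2π) × 42.20 h = (0.0000/π) × 42.20 = 0.00 h.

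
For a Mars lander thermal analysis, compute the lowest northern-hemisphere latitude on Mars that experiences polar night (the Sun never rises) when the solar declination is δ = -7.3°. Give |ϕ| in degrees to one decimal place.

Polar night requires cos h₀ = −tan ϕ tan δ ≥ 1, i.e. tan ϕ tan δ ≤ −1.
The boundary is |tan ϕ| · |tan δ| = 1, so |ϕ| = 90° − |δ| = 90° − 7.3° = 82.7° in the northern hemisphere.

|ϕ| = 82.7°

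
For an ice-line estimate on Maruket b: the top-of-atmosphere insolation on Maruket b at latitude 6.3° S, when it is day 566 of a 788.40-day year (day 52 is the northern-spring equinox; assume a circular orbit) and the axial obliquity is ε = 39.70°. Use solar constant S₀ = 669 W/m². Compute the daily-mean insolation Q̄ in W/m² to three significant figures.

Solar longitude: λ_s = 360° × (566 − 52)/788.40 = 234.703°.
sin δ = sin 39.70° × sin 234.703° = -0.52134, so δ = -31.422°.
cos H₀ = −tan(-6.3°) tan(-31.422°) = -0.0674, H₀ = 1.6383 rad.
Bracket: H₀ sin φ sin δ + cos φ cos δ sin H₀ = 1.6383×-0.10973×-0.52134 + 0.99396×0.85335×0.99772 = 0.093722 + 0.846262 = 0.939984.
Q̄ = (S₀/π) × [bracket] = (669/π) × 0.939984 = 200.2 W/m².

Q̄ ≈ 200 W/m²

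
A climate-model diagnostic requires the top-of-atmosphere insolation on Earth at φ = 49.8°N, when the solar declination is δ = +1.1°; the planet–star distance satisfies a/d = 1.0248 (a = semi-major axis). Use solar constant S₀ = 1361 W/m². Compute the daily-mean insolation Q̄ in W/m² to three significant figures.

Q̄ ≈ 304 W/m²

cos H₀ = −tan(+49.8°) tan(+1.100°) = -0.0227, H₀ = 1.5935 rad.
Bracket: H₀ sin φ sin δ + cos φ cos δ sin H₀ = 1.5935×0.76380×0.01920 + 0.64546×0.99982×0.99974 = 0.023369 + 0.645176 = 0.668545.
Inverse-square distance factor (a/d)² = 1.0248² = 1.050215.
Q̄ = (S₀/π) × 1.050215 × [bracket] = (1361/π) × 1.050215 × 0.668545 = 304.2 W/m².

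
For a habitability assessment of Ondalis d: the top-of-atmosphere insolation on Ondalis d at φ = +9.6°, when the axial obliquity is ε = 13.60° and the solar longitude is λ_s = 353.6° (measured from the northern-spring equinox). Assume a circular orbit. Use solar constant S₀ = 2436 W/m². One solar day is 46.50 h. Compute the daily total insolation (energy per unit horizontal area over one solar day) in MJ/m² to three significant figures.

127 MJ/m²

Solar declination: sin δ = sin ε · sin λ_s = sin 13.60° × sin 353.6° = -0.02621, so δ = -1.502°.
cos H₀ = −tan(+9.6°) tan(-1.502°) = 0.0044, H₀ = 1.5664 rad.
Bracket: H₀ sin φ sin δ + cos φ cos δ sin H₀ = 1.5664×0.16677×-0.02621 + 0.98600×0.99966×0.99999 = -0.006847 + 0.985655 = 0.978808.
Q̄ = (S₀/π) × [bracket] = (2436/π) × 0.978808 = 758.97 W/m².
Daily total = Q̄ × 46.50 h × 3600 s/h = 758.97 × 46.50 × 3600 / 10⁶ = 127.1 MJ/m².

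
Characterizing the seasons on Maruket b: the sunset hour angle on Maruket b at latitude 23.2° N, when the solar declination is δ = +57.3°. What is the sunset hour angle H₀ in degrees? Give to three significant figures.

H₀ = 132°

cos H₀ = −tan φ · tan δ = −tan(+23.2°) × tan(+57.300°) = -0.6676, so H₀ = 2.3018 rad = 131.88°.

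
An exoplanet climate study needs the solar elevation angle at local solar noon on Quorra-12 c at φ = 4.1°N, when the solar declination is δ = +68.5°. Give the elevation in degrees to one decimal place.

At local noon the hour angle is zero, so the zenith angle equals |φ − δ| = |+4.1° − (+68.500°)| = 64.400°.
Elevation = 90° − 64.400° = 25.6°.

25.6°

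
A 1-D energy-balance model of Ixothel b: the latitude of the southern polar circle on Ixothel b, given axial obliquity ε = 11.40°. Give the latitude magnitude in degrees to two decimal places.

78.60°

The polar circle is the lowest latitude that experiences at least one full rotation of continuous darkness at the northern-summer solstice; it lies at |φ| = 90° − ε = 90° − 11.40° = 78.60°.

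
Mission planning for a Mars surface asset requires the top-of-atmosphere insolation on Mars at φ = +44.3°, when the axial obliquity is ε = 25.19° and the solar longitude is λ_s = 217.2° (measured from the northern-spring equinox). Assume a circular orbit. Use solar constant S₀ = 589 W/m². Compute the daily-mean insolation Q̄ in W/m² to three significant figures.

Q̄ ≈ 81.1 W/m²

Solar declination: sin δ = sin ε · sin λ_s = sin 25.19° × sin 217.2° = -0.25733, so δ = -14.912°.
cos H₀ = −tan(+44.3°) tan(-14.912°) = 0.2599, H₀ = 1.3079 rad.
Bracket: H₀ sin φ sin δ + cos φ cos δ sin H₀ = 1.3079×0.69842×-0.25733 + 0.71569×0.96632×0.96564 = -0.235062 + 0.667823 = 0.432761.
Q̄ = (S₀/π) × [bracket] = (589/π) × 0.432761 = 81.14 W/m².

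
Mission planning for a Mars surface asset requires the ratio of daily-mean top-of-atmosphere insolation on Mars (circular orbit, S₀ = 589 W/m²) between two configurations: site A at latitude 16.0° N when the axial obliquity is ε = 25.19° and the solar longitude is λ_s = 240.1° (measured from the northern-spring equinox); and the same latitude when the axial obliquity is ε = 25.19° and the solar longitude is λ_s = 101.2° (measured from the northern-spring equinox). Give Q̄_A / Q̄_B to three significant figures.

Q̄_A / Q̄_B ≈ 0.696

— Configuration A (φ=+16.0°):
Solar declination: sin δ = sin ε · sin λ_s = sin 25.19° × sin 240.1° = -0.36897, so δ = -21.652°.
cos H₀ = −tan(+16.0°) tan(-21.652°) = 0.1138, H₀ = 1.4567 rad.
Bracket: H₀ sin φ sin δ + cos φ cos δ sin H₀ = 1.4567×0.27564×-0.36897 + 0.96126×0.92944×0.99350 = -0.148151 + 0.887626 = 0.739475.
Q̄ = (S₀/π) × [bracket] = (589/π) × 0.739475 = 138.64 W/m².
— Configuration B (φ=+16.0°):
Solar declination: sin δ = sin ε · sin λ_s = sin 25.19° × sin 101.2° = 0.41752, so δ = +24.678°.
cos H₀ = −tan(+16.0°) tan(+24.678°) = -0.1318, H₀ = 1.7029 rad.
Bracket: H₀ sin φ sin δ + cos φ cos δ sin H₀ = 1.7029×0.27564×0.41752 + 0.96126×0.90867×0.99128 = 0.195979 + 0.865851 = 1.061830.
Q̄ = (S₀/π) × [bracket] = (589/π) × 1.061830 = 199.08 W/m².
Ratio Q̄_A / Q̄_B = 138.64 / 199.08 = 0.6964.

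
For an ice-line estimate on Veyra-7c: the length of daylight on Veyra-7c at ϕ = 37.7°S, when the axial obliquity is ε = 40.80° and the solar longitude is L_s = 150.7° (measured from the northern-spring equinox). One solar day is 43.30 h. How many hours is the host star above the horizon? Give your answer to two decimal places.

18.01 h

Solar declination: sin δ = sin ε · sin L_s = sin 40.80° × sin 150.7° = 0.31977, so δ = +18.649°.
cos h₀ = −tan ϕ · tan δ = −tan(-37.7°) × tan(+18.649°) = 0.2608, so h₀ = 1.3069 rad = 74.88°.
Daylight = 2h₀/(2π) × 43.30 h = (1.3069/π) × 43.30 = 18.01 h.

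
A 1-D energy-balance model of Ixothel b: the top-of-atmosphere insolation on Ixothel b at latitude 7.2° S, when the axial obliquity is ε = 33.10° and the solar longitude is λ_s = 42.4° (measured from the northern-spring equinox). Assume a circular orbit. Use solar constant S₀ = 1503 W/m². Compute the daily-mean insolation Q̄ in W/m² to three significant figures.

Q̄ ≈ 407 W/m²

Solar declination: sin δ = sin ε · sin λ_s = sin 33.10° × sin 42.4° = 0.36824, so δ = +21.607°.
cos H₀ = −tan(-7.2°) tan(+21.607°) = 0.0500, H₀ = 1.5207 rad.
Bracket: H₀ sin φ sin δ + cos φ cos δ sin H₀ = 1.5207×-0.12533×0.36824 + 0.99211×0.92973×0.99875 = -0.070183 + 0.921241 = 0.851058.
Q̄ = (S₀/π) × [bracket] = (1503/π) × 0.851058 = 407.2 W/m².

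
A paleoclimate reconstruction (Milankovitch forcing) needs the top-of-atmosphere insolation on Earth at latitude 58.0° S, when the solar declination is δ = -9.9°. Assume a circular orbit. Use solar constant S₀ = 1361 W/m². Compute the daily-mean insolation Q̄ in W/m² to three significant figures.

cos H₀ = −tan(-58.0°) tan(-9.900°) = -0.2793, H₀ = 1.8539 rad.
Bracket: H₀ sin φ sin δ + cos φ cos δ sin H₀ = 1.8539×-0.84805×-0.17193 + 0.52992×0.98511×0.96020 = 0.270308 + 0.501253 = 0.771561.
Q̄ = (S₀/π) × [bracket] = (1361/π) × 0.771561 = 334.3 W/m².

Q̄ ≈ 334 W/m²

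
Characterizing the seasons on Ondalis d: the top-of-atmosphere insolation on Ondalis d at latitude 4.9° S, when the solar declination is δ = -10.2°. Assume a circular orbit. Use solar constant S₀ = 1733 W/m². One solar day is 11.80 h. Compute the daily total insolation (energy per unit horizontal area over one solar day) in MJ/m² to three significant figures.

cos H₀ = −tan(-4.9°) tan(-10.200°) = -0.0154, H₀ = 1.5862 rad.
Bracket: H₀ sin φ sin δ + cos φ cos δ sin H₀ = 1.5862×-0.08542×-0.17708 + 0.99635×0.98420×0.99988 = 0.023993 + 0.980490 = 1.004483.
Q̄ = (S₀/π) × [bracket] = (1733/π) × 1.004483 = 554.10 W/m².
Daily total = Q̄ × 11.80 h × 3600 s/h = 554.10 × 11.80 × 3600 / 10⁶ = 23.54 MJ/m².

23.5 MJ/m²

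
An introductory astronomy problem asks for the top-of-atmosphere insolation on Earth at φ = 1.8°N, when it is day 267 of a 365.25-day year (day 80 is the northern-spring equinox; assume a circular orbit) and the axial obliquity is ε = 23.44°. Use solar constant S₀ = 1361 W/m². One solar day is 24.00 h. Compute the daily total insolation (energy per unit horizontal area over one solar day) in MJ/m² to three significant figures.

Solar longitude: λ_s = 360° × (267 − 80)/365.25 = 184.312°.
sin δ = sin 23.44° × sin 184.312° = -0.02991, so δ = -1.714°.
cos H₀ = −tan(+1.8°) tan(-1.714°) = 0.0009, H₀ = 1.5699 rad.
Bracket: H₀ sin φ sin δ + cos φ cos δ sin H₀ = 1.5699×0.03141×-0.02991 + 0.99951×0.99955×1.00000 = -0.001475 + 0.999060 = 0.997585.
Q̄ = (S₀/π) × [bracket] = (1361/π) × 0.997585 = 432.17 W/m².
Daily total = Q̄ × 24.00 h × 3600 s/h = 432.17 × 24.00 × 3600 / 10⁶ = 37.34 MJ/m².

37.3 MJ/m²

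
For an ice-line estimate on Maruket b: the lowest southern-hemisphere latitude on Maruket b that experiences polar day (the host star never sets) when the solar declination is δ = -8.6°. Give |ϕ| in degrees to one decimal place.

Polar day requires cos h₀ = −tan ϕ tan δ ≤ −1, i.e. tan ϕ tan δ ≥ 1.
The boundary is |tan ϕ| · |tan δ| = 1, so |ϕ| = 90° − |δ| = 90° − 8.6° = 81.4° in the southern hemisphere.

|ϕ| = 81.4°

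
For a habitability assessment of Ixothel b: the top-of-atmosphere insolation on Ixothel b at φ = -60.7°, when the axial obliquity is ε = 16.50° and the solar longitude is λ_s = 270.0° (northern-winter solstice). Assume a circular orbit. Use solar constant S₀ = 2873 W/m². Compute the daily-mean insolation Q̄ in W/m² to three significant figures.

Q̄ ≈ 846 W/m²

Solar declination: sin δ = sin ε · sin λ_s = sin 16.50° × sin 270.0° = -0.28402, so δ = -16.500°.
cos H₀ = −tan(-60.7°) tan(-16.500°) = -0.5278, H₀ = 2.1269 rad.
Bracket: H₀ sin φ sin δ + cos φ cos δ sin H₀ = 2.1269×-0.87207×-0.28402 + 0.48938×0.95882×0.84934 = 0.526802 + 0.398534 = 0.925336.
Q̄ = (S₀/π) × [bracket] = (2873/π) × 0.925336 = 846.2 W/m².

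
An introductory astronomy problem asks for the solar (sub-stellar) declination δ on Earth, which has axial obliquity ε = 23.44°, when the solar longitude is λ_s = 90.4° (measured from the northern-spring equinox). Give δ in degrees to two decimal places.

δ = +23.44°

sin δ = sin ε · sin λ_s = sin 23.44° × sin 90.4° = 0.397779.
δ = arcsin(0.397779) = +23.44°.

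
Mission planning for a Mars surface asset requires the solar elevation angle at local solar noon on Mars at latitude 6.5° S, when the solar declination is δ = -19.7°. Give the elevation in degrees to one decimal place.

At local noon the hour angle is zero, so the zenith angle equals |φ − δ| = |-6.5° − (-19.700°)| = 13.200°.
Elevation = 90° − 13.200° = 76.8°.

76.8°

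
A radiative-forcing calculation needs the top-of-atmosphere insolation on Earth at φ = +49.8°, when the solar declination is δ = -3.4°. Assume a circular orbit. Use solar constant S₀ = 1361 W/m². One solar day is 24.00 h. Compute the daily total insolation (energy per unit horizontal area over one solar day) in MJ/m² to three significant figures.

21.5 MJ/m²

cos H₀ = −tan(+49.8°) tan(-3.400°) = 0.0703, H₀ = 1.5004 rad.
Bracket: H₀ sin φ sin δ + cos φ cos δ sin H₀ = 1.5004×0.76380×-0.05931 + 0.64546×0.99824×0.99753 = -0.067970 + 0.642733 = 0.574763.
Q̄ = (S₀/π) × [bracket] = (1361/π) × 0.574763 = 249.00 W/m².
Daily total = Q̄ × 24.00 h × 3600 s/h = 249.00 × 24.00 × 3600 / 10⁶ = 21.51 MJ/m².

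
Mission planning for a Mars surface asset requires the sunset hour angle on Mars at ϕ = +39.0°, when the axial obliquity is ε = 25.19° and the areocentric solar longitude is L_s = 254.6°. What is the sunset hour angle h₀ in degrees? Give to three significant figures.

sin δ = sin 25.19° × sin 254.6° = -0.41034, so δ = -24.226°.
cos h₀ = −tan ϕ · tan δ = −tan(+39.0°) × tan(-24.226°) = 0.3644, so h₀ = 1.1978 rad = 68.63°.

h₀ = 68.6°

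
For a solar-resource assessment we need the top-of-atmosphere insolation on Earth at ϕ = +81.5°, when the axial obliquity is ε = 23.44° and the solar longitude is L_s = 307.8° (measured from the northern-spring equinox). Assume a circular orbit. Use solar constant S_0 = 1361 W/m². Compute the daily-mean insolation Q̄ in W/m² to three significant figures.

Solar declination: sin δ = sin ε · sin L_s = sin 23.44° × sin 307.8° = -0.31431, so δ = -18.319°.
cos h₀ = −tan(+81.5°) tan(-18.319°) = 2.2154 ≥ 1 ⇒ polar night, h₀ = 0 and Q̄ = 0.

Q̄ ≈ 0.00 W/m²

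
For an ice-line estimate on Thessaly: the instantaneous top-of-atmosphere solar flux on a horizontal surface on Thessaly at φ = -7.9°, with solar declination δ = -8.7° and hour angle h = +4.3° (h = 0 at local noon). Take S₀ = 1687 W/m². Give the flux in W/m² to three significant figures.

1.68e+03 W/m²

cos θ_z = sin φ sin δ + cos φ cos δ cos h = 0.020790 + 0.976356 = 0.997146.
Flux = S₀ · cos θ_z = 1687 × 0.997146 = 1682 W/m².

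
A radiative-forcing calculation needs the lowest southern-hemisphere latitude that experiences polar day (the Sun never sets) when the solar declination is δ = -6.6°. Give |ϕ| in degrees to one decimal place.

Polar day requires cos h₀ = −tan ϕ tan δ ≤ −1, i.e. tan ϕ tan δ ≥ 1.
The boundary is |tan ϕ| · |tan δ| = 1, so |ϕ| = 90° − |δ| = 90° − 6.6° = 83.4° in the southern hemisphere.

|ϕ| = 83.4°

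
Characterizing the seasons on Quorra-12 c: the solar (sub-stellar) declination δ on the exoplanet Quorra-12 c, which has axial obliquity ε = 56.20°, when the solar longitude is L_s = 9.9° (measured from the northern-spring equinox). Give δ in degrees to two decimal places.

sin δ = sin ε · sin L_s = sin 56.20° × sin 9.9° = 0.142870.
δ = arcsin(0.142870) = +8.21°.

δ = +8.21°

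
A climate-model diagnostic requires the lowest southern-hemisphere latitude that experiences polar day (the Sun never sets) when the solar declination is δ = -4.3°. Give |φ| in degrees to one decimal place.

Polar day requires cos H₀ = −tan φ tan δ ≤ −1, i.e. tan φ tan δ ≥ 1.
The boundary is |tan φ| · |tan δ| = 1, so |φ| = 90° − |δ| = 90° − 4.3° = 85.7° in the southern hemisphere.

|φ| = 85.7°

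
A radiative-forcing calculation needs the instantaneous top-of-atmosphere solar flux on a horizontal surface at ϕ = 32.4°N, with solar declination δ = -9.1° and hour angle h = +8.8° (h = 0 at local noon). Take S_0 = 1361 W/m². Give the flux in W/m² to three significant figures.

cos θ_z = sin ϕ sin δ + cos ϕ cos δ cos h = -0.084745 + 0.823887 = 0.739142.
Flux = S_0 · cos θ_z = 1361 × 0.739142 = 1006 W/m².

1.01e+03 W/m²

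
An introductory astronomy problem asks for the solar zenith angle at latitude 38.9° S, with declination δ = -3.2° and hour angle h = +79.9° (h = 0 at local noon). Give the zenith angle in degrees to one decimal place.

θ_z = 80.1°

cos θ_z = sin ϕ sin δ + cos ϕ cos δ cos h = 0.035054 + 0.136265 = 0.171319.
θ_z = arccos(0.171319) = 80.1°.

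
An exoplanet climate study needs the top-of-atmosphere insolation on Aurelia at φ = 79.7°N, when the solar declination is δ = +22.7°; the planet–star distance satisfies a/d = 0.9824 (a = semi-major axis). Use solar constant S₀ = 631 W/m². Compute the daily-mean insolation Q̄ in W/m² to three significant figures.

cos H₀ = −tan(+79.7°) tan(+22.700°) = -2.3018 ≤ −1 ⇒ polar day, H₀ = π.
Bracket: H₀ sin φ sin δ + cos φ cos δ sin H₀ = 3.1416×0.98389×0.38591 + 0.17880×0.92254×0.00000 = 1.192843 + 0.000000 = 1.192843.
Inverse-square distance factor (a/d)² = 0.9824² = 0.965110.
Q̄ = (S₀/π) × 0.965110 × [bracket] = (631/π) × 0.965110 × 1.192843 = 231.2 W/m².

Q̄ ≈ 231 W/m²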